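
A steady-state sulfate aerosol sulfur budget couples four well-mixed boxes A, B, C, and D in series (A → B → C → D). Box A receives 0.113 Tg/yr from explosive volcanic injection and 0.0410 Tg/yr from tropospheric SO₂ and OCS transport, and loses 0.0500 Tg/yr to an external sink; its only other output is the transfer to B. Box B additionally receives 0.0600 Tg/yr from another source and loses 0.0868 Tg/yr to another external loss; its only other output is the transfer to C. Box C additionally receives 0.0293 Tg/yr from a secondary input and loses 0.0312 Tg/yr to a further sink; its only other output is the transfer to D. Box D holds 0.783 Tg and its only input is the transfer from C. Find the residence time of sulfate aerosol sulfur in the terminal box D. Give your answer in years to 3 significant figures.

10.4 yr

Box A: F(A→B) = (0.113 + 0.0410) − 0.0500 = 0.10400 Tg/yr.
Box B: F(B→C) = (0.10400 + 0.0600) − 0.0868 = 0.077200 Tg/yr.
Box C: F(C→D) = (0.077200 + 0.0293) − 0.0312 = 0.075300 Tg/yr.
Box D throughput = its input = 0.075300 Tg/yr; τ = 0.783 / 0.075300 = 10.40 yr.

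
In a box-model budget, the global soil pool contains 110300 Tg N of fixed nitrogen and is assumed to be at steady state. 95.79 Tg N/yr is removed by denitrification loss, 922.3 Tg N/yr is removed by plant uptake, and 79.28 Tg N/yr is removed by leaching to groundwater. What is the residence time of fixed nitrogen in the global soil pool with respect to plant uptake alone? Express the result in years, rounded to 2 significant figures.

120 yr

Residence time with respect to a single sink: τ = M / F_sink.
τ = 110300 / 922.3 = 119.6 yr.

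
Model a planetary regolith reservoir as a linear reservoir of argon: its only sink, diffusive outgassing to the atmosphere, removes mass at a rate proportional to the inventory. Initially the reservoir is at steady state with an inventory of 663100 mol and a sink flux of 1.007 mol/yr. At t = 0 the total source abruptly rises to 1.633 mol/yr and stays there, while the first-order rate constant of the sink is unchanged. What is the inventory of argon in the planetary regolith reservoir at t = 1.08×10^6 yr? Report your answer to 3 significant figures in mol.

995000 mol

Residence time τ = M₀/F₀ = 658500 yr. The eventual steady state is M_∞ = M₀·(F₁/F₀) = 663100 × 1.633/1.007 = 1.0753×10^6 mol.
The anomaly ΔM(t) = M(t) − M_∞ decays as ΔM₀·e^(−t/τ) with ΔM₀ = 663100 − 1.0753×10^6 = −412200 mol.
At t = 1.08×10^6 yr, e^(−t/τ) = e^(−1.640) = 0.1940, so ΔM = −79950 mol and M = 1.0753×10^6 − 79950 = 995360 mol.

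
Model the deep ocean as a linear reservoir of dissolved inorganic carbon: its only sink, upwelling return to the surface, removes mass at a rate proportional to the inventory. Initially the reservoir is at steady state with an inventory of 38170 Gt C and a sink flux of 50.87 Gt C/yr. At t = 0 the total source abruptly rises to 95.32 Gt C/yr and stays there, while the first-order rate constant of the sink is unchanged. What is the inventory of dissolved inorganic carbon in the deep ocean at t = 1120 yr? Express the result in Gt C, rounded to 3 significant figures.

64000 Gt C

The sink rate constant is k = F₀/M₀ = 50.87/38170 = 0.001333 yr⁻¹.
Solving dM/dt = F₁ − kM with M(0) = M₀ gives M(t) = F₁/k + (M₀ − F₁/k)·e^(−kt).
F₁/k = 95.32/0.001333 = 71523 Gt C; kt = 0.001333 × 1120 = 1.493, e^(−kt) = 0.2248.
M(1120) = 71523 + (38170 − 71523) × 0.2248 = 71523 − 7497 = 64026 Gt C.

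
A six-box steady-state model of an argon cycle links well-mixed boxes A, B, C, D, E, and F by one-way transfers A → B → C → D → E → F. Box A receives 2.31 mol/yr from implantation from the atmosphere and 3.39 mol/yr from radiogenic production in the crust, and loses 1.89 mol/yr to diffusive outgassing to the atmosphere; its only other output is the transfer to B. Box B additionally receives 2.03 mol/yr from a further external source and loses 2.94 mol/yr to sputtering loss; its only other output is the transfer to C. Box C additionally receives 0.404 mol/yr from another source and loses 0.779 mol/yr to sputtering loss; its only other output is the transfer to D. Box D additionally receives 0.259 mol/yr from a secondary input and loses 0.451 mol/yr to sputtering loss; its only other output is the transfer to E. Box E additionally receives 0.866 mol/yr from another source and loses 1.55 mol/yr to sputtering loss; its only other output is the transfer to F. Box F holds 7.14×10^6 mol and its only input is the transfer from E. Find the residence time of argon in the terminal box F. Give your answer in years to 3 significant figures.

Box A: F(A→B) = (2.31 + 3.39) − 1.89 = 3.8100 mol/yr.
Box B: F(B→C) = (3.8100 + 2.03) − 2.94 = 2.9000 mol/yr.
Box C: F(C→D) = (2.9000 + 0.404) − 0.779 = 2.5250 mol/yr.
Box D: F(D→E) = (2.5250 + 0.259) − 0.451 = 2.3330 mol/yr.
Box E: F(E→F) = (2.3330 + 0.866) − 1.55 = 1.6490 mol/yr.
Box F throughput = its input = 1.6490 mol/yr; τ = 7.14×10^6 / 1.6490 = 4.330×10^6 yr.

4.33×10^6 yr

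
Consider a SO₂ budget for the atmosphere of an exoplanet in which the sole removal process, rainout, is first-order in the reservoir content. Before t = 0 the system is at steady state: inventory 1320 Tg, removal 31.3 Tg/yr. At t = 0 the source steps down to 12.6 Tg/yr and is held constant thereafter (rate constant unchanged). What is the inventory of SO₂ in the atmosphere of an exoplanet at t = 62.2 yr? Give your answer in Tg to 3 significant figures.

τ = M₀/F₀ = 1320/31.3 = 42.17 yr; rate constant k = 1/τ.
New steady state M_∞ = F₁/k = F₁·τ = 12.6 × 42.17 = 531.37 Tg.
M(t) = M_∞ + (M₀ − M_∞)·e^(−t/τ); t/τ = 62.2/42.17 = 1.475, so e^(−t/τ) = 0.2288.
M(t) = 531.37 + 788.6 × 0.2288 = 711.81 Tg.

712 Tg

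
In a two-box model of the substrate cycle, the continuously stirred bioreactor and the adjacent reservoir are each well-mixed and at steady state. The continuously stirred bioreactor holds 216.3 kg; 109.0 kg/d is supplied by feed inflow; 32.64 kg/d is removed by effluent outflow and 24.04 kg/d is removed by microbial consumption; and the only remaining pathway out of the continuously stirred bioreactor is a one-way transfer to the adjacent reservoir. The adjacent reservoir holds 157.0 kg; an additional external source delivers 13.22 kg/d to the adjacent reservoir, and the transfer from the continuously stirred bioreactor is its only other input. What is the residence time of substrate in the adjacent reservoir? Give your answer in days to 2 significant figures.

2.4 d

Balance the continuously stirred bioreactor: ΣF_in = 109.00 kg/d.
Transfer to the adjacent reservoir = ΣF_in − (32.64 + 24.04) = 52.320 kg/d.
Total input to the adjacent reservoir = 52.320 + 13.22 = 65.540 kg/d; at steady state this equals its total output.
τ = M / F = 157.0 / 65.540 = 2.395 d.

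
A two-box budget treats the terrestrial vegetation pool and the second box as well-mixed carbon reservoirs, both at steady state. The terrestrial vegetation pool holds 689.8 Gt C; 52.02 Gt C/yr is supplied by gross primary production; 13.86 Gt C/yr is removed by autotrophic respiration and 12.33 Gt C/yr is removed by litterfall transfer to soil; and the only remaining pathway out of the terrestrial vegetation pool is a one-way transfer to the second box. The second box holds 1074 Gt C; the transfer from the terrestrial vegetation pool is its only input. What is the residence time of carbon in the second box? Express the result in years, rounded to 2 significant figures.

42 yr

Balance the terrestrial vegetation pool: ΣF_in = 52.020 Gt C/yr.
Transfer to the second box = ΣF_in − (13.86 + 12.33) = 25.830 Gt C/yr.
At steady state the output of the second box equals its input, 25.830 Gt C/yr.
τ = M / F = 1074 / 25.830 = 41.58 yr.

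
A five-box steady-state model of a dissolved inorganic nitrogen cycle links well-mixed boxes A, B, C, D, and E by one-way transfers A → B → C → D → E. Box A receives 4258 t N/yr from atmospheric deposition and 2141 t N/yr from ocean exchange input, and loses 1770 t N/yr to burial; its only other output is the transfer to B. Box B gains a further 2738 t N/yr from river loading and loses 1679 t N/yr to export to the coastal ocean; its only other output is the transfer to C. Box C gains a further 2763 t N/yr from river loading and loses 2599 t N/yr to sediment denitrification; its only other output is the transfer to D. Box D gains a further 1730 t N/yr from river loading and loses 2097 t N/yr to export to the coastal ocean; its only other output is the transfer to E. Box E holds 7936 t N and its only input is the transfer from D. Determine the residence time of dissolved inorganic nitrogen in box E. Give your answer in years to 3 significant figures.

1.45 yr

Box A: F(A→B) = (4258 + 2141) − 1770 = 4629.0 t N/yr.
Box B: F(B→C) = (4629.0 + 2738) − 1679 = 5688.0 t N/yr.
Box C: F(C→D) = (5688.0 + 2763) − 2599 = 5852.0 t N/yr.
Box D: F(D→E) = (5852.0 + 1730) − 2097 = 5485.0 t N/yr.
Box E throughput = its input = 5485.0 t N/yr; τ = 7936 / 5485.0 = 1.447 yr.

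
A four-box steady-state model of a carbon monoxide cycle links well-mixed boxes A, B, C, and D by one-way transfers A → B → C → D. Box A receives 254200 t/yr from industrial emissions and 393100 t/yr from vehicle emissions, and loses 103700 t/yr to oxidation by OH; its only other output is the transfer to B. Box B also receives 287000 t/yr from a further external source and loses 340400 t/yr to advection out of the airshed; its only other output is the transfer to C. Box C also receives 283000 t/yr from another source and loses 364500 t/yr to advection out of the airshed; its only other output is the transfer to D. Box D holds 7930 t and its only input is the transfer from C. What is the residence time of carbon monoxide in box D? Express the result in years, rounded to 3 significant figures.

0.0194 yr

Box A: F(A→B) = (254200 + 393100) − 103700 = 543600 t/yr.
Box B: F(B→C) = (543600 + 287000) − 340400 = 490200 t/yr.
Box C: F(C→D) = (490200 + 283000) − 364500 = 408700 t/yr.
Box D throughput = its input = 408700 t/yr; τ = 7930 / 408700 = 0.01940 yr.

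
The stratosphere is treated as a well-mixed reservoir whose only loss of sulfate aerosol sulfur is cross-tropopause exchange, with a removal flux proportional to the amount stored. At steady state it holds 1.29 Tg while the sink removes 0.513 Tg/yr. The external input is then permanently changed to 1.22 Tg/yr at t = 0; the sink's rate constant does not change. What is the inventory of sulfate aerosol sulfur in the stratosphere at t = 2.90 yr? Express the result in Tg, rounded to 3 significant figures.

2.51 Tg

τ = M₀/F₀ = 1.29/0.513 = 2.515 yr; rate constant k = 1/τ.
New steady state M_∞ = F₁/k = F₁·τ = 1.22 × 2.515 = 3.0678 Tg.
M(t) = M_∞ + (M₀ − M_∞)·e^(−t/τ); t/τ = 2.90/2.515 = 1.153, so e^(−t/τ) = 0.3156.
M(t) = 3.0678 − 1.778 × 0.3156 = 2.5067 Tg.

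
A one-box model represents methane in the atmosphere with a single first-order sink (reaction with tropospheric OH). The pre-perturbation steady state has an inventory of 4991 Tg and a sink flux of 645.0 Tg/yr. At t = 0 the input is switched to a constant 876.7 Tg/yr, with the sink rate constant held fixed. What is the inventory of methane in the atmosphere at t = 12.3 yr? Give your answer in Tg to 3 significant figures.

6420 Tg

τ = M₀/F₀ = 4991/645.0 = 7.738 yr; rate constant k = 1/τ.
New steady state M_∞ = F₁/k = F₁·τ = 876.7 × 7.738 = 6783.9 Tg.
M(t) = M_∞ + (M₀ − M_∞)·e^(−t/τ); t/τ = 12.3/7.738 = 1.590, so e^(−t/τ) = 0.2040.
M(t) = 6783.9 − 1793 × 0.2040 = 6418.1 Tg.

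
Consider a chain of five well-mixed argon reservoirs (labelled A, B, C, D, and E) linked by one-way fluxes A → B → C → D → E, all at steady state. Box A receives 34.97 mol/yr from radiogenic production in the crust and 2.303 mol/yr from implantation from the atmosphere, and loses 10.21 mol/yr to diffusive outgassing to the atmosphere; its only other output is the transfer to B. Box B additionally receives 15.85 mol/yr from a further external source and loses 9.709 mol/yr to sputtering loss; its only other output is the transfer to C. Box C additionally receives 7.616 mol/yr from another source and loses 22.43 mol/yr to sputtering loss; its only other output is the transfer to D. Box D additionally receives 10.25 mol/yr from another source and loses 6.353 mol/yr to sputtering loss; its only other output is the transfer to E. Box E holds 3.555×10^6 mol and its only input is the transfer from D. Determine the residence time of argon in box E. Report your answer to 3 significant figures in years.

Box A: F(A→B) = (34.97 + 2.303) − 10.21 = 27.063 mol/yr.
Box B: F(B→C) = (27.063 + 15.85) − 9.709 = 33.204 mol/yr.
Box C: F(C→D) = (33.204 + 7.616) − 22.43 = 18.390 mol/yr.
Box D: F(D→E) = (18.390 + 10.25) − 6.353 = 22.287 mol/yr.
Box E throughput = its input = 22.287 mol/yr; τ = 3.555×10^6 / 22.287 = 159500 yr.

160000 yr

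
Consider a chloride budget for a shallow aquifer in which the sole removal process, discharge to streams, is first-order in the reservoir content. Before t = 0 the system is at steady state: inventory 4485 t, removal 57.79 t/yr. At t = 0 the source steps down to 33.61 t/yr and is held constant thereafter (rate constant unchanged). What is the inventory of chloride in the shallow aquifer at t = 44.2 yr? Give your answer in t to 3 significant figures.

3670 t

The sink rate constant is k = F₀/M₀ = 57.79/4485 = 0.01289 yr⁻¹.
Solving dM/dt = F₁ − kM with M(0) = M₀ gives M(t) = F₁/k + (M₀ − F₁/k)·e^(−kt).
F₁/k = 33.61/0.01289 = 2608.4 t; kt = 0.01289 × 44.2 = 0.5695, e^(−kt) = 0.5658.
M(44.2) = 2608.4 + (4485 − 2608.4) × 0.5658 = 2608.4 + 1062 = 3670.2 t.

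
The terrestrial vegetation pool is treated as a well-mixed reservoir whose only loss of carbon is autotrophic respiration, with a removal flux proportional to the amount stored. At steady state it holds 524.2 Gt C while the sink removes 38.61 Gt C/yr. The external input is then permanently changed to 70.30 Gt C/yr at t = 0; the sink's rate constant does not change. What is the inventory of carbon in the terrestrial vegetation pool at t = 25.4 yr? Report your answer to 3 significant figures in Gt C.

Residence time τ = M₀/F₀ = 13.58 yr. The eventual steady state is M_∞ = M₀·(F₁/F₀) = 524.2 × 70.30/38.61 = 954.45 Gt C.
The anomaly ΔM(t) = M(t) − M_∞ decays as ΔM₀·e^(−t/τ) with ΔM₀ = 524.2 − 954.45 = −430.2 Gt C.
At t = 25.4 yr, e^(−t/τ) = e^(−1.871) = 0.1540, so ΔM = −66.26 Gt C and M = 954.45 − 66.26 = 888.19 Gt C.

888 Gt C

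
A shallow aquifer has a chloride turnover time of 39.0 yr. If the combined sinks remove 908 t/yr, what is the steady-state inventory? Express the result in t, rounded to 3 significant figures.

τ = M/F ⇒ M = τ × F = 39.0 × 908 = 35410 t.

35400 t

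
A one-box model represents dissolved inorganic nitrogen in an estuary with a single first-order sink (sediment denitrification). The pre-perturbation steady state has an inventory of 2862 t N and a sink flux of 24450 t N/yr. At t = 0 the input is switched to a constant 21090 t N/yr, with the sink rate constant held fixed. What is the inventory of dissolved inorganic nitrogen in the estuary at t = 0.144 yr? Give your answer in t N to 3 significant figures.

The sink rate constant is k = F₀/M₀ = 24450/2862 = 8.543 yr⁻¹.
Solving dM/dt = F₁ − kM with M(0) = M₀ gives M(t) = F₁/k + (M₀ − F₁/k)·e^(−kt).
F₁/k = 21090/8.543 = 2468.7 t N; kt = 8.543 × 0.144 = 1.230, e^(−kt) = 0.2922.
M(0.144) = 2468.7 + (2862 − 2468.7) × 0.2922 = 2468.7 + 114.9 = 2583.6 t N.

2580 t N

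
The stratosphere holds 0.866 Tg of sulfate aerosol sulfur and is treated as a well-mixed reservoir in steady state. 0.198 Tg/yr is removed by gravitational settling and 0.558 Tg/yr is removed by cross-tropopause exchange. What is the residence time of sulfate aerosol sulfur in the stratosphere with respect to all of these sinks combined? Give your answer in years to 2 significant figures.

1.1 yr

Total removal flux = 0.198 + 0.558 = 0.75600 Tg/yr.
τ = M / ΣF_out = 0.866 / 0.75600 = 1.146 yr.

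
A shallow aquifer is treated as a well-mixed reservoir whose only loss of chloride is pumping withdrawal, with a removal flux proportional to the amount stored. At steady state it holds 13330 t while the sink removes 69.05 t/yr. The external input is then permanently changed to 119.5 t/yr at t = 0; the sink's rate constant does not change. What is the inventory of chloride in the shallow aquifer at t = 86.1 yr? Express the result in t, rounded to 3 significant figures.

τ = M₀/F₀ = 13330/69.05 = 193.0 yr; rate constant k = 1/τ.
New steady state M_∞ = F₁/k = F₁·τ = 119.5 × 193.0 = 23069 t.
M(t) = M_∞ + (M₀ − M_∞)·e^(−t/τ); t/τ = 86.1/193.0 = 0.4460, so e^(−t/τ) = 0.6402.
M(t) = 23069 − 9739 × 0.6402 = 16834 t.

16800 t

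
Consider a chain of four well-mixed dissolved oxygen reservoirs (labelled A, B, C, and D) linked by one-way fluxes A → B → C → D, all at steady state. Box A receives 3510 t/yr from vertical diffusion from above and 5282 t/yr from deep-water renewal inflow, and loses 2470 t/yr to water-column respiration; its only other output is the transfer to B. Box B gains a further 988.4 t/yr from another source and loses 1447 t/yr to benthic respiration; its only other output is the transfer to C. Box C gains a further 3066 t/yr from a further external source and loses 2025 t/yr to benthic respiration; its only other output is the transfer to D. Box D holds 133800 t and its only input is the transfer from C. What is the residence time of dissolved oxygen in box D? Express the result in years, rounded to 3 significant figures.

Box A: F(A→B) = (3510 + 5282) − 2470 = 6322.0 t/yr.
Box B: F(B→C) = (6322.0 + 988.4) − 1447 = 5863.4 t/yr.
Box C: F(C→D) = (5863.4 + 3066) − 2025 = 6904.4 t/yr.
Box D throughput = its input = 6904.4 t/yr; τ = 133800 / 6904.4 = 19.38 yr.

19.4 yr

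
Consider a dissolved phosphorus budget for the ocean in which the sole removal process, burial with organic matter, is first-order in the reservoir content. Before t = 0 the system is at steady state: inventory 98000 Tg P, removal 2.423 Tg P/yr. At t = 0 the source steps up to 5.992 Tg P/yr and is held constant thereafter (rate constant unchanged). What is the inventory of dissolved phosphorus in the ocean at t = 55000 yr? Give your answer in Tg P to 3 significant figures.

205000 Tg P

The sink rate constant is k = F₀/M₀ = 2.423/98000 = 2.472×10^-5 yr⁻¹.
Solving dM/dt = F₁ − kM with M(0) = M₀ gives M(t) = F₁/k + (M₀ − F₁/k)·e^(−kt).
F₁/k = 5.992/2.472×10^-5 = 242350 Tg P; kt = 2.472×10^-5 × 55000 = 1.360, e^(−kt) = 0.2567.
M(55000) = 242350 + (98000 − 242350) × 0.2567 = 242350 − 37050 = 205300 Tg P.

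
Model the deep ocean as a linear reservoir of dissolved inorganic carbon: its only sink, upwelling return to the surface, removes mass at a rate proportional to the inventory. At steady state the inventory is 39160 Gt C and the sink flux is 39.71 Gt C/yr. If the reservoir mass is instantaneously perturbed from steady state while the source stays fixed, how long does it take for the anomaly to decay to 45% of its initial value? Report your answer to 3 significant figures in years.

787 yr

For a linear reservoir the anomaly decays as exp(−t/τ) with τ = M/F = 39160/39.71 = 986.1 yr.
exp(−t/τ) = 0.45 ⇒ t = −τ ln(0.45) = 986.1 × 0.7985 = 787.4 yr.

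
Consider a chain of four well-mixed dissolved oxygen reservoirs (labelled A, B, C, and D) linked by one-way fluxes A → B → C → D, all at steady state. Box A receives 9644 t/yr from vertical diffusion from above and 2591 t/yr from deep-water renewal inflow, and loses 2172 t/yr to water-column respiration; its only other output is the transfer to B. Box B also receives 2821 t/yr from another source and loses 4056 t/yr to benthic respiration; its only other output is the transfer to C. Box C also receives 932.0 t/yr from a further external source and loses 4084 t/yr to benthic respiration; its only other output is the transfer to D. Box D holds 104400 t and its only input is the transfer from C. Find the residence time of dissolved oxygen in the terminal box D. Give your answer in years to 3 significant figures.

18.4 yr

Box A: F(A→B) = (9644 + 2591) − 2172 = 10063 t/yr.
Box B: F(B→C) = (10063 + 2821) − 4056 = 8828.0 t/yr.
Box C: F(C→D) = (8828.0 + 932.0) − 4084 = 5676.0 t/yr.
Box D throughput = its input = 5676.0 t/yr; τ = 104400 / 5676.0 = 18.39 yr.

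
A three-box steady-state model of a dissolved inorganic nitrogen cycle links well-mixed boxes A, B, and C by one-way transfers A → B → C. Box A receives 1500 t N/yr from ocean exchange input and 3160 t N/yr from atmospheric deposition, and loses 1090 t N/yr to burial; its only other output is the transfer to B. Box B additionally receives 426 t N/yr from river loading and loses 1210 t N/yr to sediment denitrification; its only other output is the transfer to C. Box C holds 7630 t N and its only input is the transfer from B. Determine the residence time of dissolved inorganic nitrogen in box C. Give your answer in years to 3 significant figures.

Box A: F(A→B) = (1500 + 3160) − 1090 = 3570.0 t N/yr.
Box B: F(B→C) = (3570.0 + 426) − 1210 = 2786.0 t N/yr.
Box C throughput = its input = 2786.0 t N/yr; τ = 7630 / 2786.0 = 2.739 yr.

2.74 yr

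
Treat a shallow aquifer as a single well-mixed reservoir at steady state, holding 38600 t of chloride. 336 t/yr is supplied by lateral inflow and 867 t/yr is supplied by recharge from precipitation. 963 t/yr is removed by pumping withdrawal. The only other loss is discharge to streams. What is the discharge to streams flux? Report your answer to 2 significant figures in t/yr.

240 t/yr

At steady state ΣF_in = ΣF_out.
ΣF_in = 336 + 867 = 1203.0 t/yr.
Discharge to streams flux = ΣF_in − (963) = 1203.0 − 963.0 = 240.0 t/yr.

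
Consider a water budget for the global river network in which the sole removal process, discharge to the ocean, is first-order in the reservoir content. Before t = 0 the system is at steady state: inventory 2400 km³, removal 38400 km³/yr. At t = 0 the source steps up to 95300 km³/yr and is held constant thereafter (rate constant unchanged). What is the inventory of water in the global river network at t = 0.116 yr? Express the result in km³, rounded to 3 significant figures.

5400 km³

The sink rate constant is k = F₀/M₀ = 38400/2400 = 16.00 yr⁻¹.
Solving dM/dt = F₁ − kM with M(0) = M₀ gives M(t) = F₁/k + (M₀ − F₁/k)·e^(−kt).
F₁/k = 95300/16.00 = 5956.2 km³; kt = 16.00 × 0.116 = 1.856, e^(−kt) = 0.1563.
M(0.116) = 5956.2 + (2400 − 5956.2) × 0.1563 = 5956.2 − 555.8 = 5400.4 km³.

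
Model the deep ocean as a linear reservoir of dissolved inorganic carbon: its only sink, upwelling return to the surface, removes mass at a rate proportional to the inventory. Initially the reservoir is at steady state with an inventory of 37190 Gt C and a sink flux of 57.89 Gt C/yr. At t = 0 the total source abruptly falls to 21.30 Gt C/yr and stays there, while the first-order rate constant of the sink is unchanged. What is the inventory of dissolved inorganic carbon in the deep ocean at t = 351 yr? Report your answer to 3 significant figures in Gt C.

27300 Gt C

τ = M₀/F₀ = 37190/57.89 = 642.4 yr; rate constant k = 1/τ.
New steady state M_∞ = F₁/k = F₁·τ = 21.30 × 642.4 = 13684 Gt C.
M(t) = M_∞ + (M₀ − M_∞)·e^(−t/τ); t/τ = 351/642.4 = 0.5464, so e^(−t/τ) = 0.5790.
M(t) = 13684 + 23510 × 0.5790 = 27295 Gt C.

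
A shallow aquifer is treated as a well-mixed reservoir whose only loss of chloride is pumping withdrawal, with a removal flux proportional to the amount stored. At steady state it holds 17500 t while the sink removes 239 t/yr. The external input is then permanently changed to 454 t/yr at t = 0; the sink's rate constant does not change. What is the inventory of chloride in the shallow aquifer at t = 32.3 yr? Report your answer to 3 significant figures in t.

23100 t

Residence time τ = M₀/F₀ = 73.22 yr. The eventual steady state is M_∞ = M₀·(F₁/F₀) = 17500 × 454/239 = 33243 t.
The anomaly ΔM(t) = M(t) − M_∞ decays as ΔM₀·e^(−t/τ) with ΔM₀ = 17500 − 33243 = −15740 t.
At t = 32.3 yr, e^(−t/τ) = e^(−0.4411) = 0.6433, so ΔM = −10130 t and M = 33243 − 10130 = 23115 t.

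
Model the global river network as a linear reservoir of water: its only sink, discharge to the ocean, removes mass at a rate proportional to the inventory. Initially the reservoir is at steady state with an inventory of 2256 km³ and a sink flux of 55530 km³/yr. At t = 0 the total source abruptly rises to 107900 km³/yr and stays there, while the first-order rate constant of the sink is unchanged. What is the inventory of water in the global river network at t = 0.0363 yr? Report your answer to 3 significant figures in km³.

τ = M₀/F₀ = 2256/55530 = 0.04063 yr; rate constant k = 1/τ.
New steady state M_∞ = F₁/k = F₁·τ = 107900 × 0.04063 = 4383.6 km³.
M(t) = M_∞ + (M₀ − M_∞)·e^(−t/τ); t/τ = 0.0363/0.04063 = 0.8935, so e^(−t/τ) = 0.4092.
M(t) = 4383.6 − 2128 × 0.4092 = 3513.0 km³.

3510 km³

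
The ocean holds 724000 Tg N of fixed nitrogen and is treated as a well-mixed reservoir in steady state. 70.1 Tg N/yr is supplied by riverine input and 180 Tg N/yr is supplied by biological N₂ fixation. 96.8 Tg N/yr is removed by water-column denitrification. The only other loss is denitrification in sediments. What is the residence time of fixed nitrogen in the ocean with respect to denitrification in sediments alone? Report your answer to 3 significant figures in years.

At steady state ΣF_in = ΣF_out.
ΣF_in = 70.1 + 180 = 250.10 Tg N/yr.
Denitrification in sediments flux = ΣF_in − (96.8) = 250.10 − 96.80 = 153.3 Tg N/yr.
τ = M / F = 724000 / 153.3 = 4723 yr.

4720 yr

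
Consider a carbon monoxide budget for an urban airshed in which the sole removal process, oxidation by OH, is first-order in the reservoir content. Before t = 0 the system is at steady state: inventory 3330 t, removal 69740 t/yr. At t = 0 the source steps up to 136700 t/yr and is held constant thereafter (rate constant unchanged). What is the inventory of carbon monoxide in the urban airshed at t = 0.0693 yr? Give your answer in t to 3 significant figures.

The sink rate constant is k = F₀/M₀ = 69740/3330 = 20.94 yr⁻¹.
Solving dM/dt = F₁ − kM with M(0) = M₀ gives M(t) = F₁/k + (M₀ − F₁/k)·e^(−kt).
F₁/k = 136700/20.94 = 6527.3 t; kt = 20.94 × 0.0693 = 1.451, e^(−kt) = 0.2343.
M(0.0693) = 6527.3 + (3330 − 6527.3) × 0.2343 = 6527.3 − 749.0 = 5778.3 t.

5780 t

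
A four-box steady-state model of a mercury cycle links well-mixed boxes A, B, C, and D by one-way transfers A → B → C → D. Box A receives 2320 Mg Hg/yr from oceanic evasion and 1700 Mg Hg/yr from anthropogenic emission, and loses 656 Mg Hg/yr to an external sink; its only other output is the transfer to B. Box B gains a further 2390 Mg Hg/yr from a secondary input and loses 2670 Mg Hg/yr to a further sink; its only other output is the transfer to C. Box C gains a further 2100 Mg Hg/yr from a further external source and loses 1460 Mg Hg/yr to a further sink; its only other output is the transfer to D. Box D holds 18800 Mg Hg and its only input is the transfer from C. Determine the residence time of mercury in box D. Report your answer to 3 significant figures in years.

Box A: F(A→B) = (2320 + 1700) − 656 = 3364.0 Mg Hg/yr.
Box B: F(B→C) = (3364.0 + 2390) − 2670 = 3084.0 Mg Hg/yr.
Box C: F(C→D) = (3084.0 + 2100) − 1460 = 3724.0 Mg Hg/yr.
Box D throughput = its input = 3724.0 Mg Hg/yr; τ = 18800 / 3724.0 = 5.048 yr.

5.05 yr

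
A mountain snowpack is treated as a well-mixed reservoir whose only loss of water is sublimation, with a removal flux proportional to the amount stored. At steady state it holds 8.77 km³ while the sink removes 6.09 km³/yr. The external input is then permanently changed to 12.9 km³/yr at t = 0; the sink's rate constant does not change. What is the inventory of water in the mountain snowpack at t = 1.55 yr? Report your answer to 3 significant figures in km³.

Residence time τ = M₀/F₀ = 1.440 yr. The eventual steady state is M_∞ = M₀·(F₁/F₀) = 8.77 × 12.9/6.09 = 18.577 km³.
The anomaly ΔM(t) = M(t) − M_∞ decays as ΔM₀·e^(−t/τ) with ΔM₀ = 8.77 − 18.577 = −9.807 km³.
At t = 1.55 yr, e^(−t/τ) = e^(−1.076) = 0.3408, so ΔM = −3.343 km³ and M = 18.577 − 3.343 = 15.234 km³.

15.2 km³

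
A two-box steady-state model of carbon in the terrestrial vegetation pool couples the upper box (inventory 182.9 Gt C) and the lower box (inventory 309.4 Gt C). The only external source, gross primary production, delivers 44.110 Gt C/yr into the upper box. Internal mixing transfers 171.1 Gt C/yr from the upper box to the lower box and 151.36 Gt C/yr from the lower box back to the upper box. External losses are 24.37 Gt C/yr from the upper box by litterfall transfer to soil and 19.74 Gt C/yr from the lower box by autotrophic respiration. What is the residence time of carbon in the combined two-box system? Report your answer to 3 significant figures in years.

Residence time in the combined system uses the total inventory and the total *external* removal — internal exchanges between the two boxes cancel.
M_total = 182.9 + 309.4 = 492.30 Gt C.
ΣF_external_out = 24.37 + 19.74 = 44.110 Gt C/yr.
τ = M_total / ΣF_ext = 492.30 / 44.110 = 11.16 yr.

11.2 yr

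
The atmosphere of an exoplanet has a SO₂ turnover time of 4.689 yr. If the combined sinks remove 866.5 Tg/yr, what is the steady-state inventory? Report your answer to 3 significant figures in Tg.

τ = M/F ⇒ M = τ × F = 4.689 × 866.5 = 4063 Tg.

4060 Tg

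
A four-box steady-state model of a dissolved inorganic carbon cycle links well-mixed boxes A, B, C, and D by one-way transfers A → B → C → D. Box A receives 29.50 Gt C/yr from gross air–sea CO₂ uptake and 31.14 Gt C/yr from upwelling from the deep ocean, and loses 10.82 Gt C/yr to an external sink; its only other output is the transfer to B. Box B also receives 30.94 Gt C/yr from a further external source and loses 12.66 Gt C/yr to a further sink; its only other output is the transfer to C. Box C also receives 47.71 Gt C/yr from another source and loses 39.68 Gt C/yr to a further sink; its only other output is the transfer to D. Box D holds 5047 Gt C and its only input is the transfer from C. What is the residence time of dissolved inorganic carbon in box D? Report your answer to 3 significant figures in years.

Box A: F(A→B) = (29.50 + 31.14) − 10.82 = 49.820 Gt C/yr.
Box B: F(B→C) = (49.820 + 30.94) − 12.66 = 68.100 Gt C/yr.
Box C: F(C→D) = (68.100 + 47.71) − 39.68 = 76.130 Gt C/yr.
Box D throughput = its input = 76.130 Gt C/yr; τ = 5047 / 76.130 = 66.29 yr.

66.3 yr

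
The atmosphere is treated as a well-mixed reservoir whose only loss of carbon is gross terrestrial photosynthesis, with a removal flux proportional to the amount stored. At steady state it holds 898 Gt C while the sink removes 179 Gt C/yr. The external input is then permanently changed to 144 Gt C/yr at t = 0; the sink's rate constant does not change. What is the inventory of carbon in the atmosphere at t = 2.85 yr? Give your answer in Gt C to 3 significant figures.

The sink rate constant is k = F₀/M₀ = 179/898 = 0.1993 yr⁻¹.
Solving dM/dt = F₁ − kM with M(0) = M₀ gives M(t) = F₁/k + (M₀ − F₁/k)·e^(−kt).
F₁/k = 144/0.1993 = 722.41 Gt C; kt = 0.1993 × 2.85 = 0.5681, e^(−kt) = 0.5666.
M(2.85) = 722.41 + (898 − 722.41) × 0.5666 = 722.41 + 99.49 = 821.90 Gt C.

822 Gt C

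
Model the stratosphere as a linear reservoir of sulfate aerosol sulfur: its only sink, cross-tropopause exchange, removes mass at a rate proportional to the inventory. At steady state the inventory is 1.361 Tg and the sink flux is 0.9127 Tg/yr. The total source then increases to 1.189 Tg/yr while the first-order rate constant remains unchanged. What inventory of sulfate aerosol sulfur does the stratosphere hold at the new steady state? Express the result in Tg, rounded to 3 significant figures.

1.77 Tg

Rate constant k = F/M = 0.9127 / 1.361 = 0.6706 yr⁻¹.
At the new steady state, source = k·M_new ⇒ M_new = 1.189 / 0.6706 = 1.773 Tg.
(Equivalently M_new = M × F_new/F_old = 1.361 × 1.189/0.9127.)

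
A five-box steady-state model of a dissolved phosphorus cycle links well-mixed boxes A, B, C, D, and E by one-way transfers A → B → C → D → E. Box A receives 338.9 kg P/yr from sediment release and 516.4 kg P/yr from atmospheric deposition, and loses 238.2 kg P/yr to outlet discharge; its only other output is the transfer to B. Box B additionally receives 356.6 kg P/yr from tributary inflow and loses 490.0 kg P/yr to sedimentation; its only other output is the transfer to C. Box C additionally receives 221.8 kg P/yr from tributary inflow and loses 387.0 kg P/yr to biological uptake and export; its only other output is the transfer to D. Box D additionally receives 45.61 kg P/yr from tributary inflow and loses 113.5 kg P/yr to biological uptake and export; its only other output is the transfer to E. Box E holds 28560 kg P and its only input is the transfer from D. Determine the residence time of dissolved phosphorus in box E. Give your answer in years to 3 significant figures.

Box A: F(A→B) = (338.9 + 516.4) − 238.2 = 617.10 kg P/yr.
Box B: F(B→C) = (617.10 + 356.6) − 490.0 = 483.70 kg P/yr.
Box C: F(C→D) = (483.70 + 221.8) − 387.0 = 318.50 kg P/yr.
Box D: F(D→E) = (318.50 + 45.61) − 113.5 = 250.61 kg P/yr.
Box E throughput = its input = 250.61 kg P/yr; τ = 28560 / 250.61 = 114.0 yr.

114 yr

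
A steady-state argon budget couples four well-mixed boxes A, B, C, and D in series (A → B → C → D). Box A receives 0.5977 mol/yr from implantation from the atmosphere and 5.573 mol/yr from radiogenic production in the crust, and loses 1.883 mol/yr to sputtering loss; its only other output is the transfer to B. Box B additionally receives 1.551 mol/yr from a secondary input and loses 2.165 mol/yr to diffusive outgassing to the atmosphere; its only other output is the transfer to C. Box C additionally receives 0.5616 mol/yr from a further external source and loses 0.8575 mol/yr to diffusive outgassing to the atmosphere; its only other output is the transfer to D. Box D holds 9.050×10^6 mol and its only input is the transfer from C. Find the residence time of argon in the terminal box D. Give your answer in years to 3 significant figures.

2.68×10^6 yr

Box A: F(A→B) = (0.5977 + 5.573) − 1.883 = 4.2877 mol/yr.
Box B: F(B→C) = (4.2877 + 1.551) − 2.165 = 3.6737 mol/yr.
Box C: F(C→D) = (3.6737 + 0.5616) − 0.8575 = 3.3778 mol/yr.
Box D throughput = its input = 3.3778 mol/yr; τ = 9.050×10^6 / 3.3778 = 2.679×10^6 yr.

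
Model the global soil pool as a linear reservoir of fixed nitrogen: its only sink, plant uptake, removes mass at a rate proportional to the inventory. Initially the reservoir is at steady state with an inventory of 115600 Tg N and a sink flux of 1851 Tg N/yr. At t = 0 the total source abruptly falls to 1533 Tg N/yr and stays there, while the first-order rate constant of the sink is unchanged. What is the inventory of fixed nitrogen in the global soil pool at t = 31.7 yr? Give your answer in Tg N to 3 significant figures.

τ = M₀/F₀ = 115600/1851 = 62.45 yr; rate constant k = 1/τ.
New steady state M_∞ = F₁/k = F₁·τ = 1533 × 62.45 = 95740 Tg N.
M(t) = M_∞ + (M₀ − M_∞)·e^(−t/τ); t/τ = 31.7/62.45 = 0.5076, so e^(−t/τ) = 0.6019.
M(t) = 95740 + 19860 × 0.6019 = 107690 Tg N.

108000 Tg N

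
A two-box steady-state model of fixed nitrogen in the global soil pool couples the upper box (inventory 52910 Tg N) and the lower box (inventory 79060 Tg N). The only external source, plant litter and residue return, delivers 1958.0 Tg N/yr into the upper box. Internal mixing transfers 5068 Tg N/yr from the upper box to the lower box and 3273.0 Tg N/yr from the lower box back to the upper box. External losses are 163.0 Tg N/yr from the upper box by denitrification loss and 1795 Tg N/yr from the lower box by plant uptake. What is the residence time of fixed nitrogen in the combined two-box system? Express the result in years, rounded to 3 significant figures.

67.4 yr

Treat the two boxes together as one reservoir: the mixing fluxes between them are internal recycling, so τ = ΣM / Σ(external losses).
M_total = 52910 + 79060 = 131970 Tg N.
ΣF_external_out = 163.0 + 1795 = 1958.0 Tg N/yr.
τ = M_total / ΣF_ext = 131970 / 1958.0 = 67.40 yr.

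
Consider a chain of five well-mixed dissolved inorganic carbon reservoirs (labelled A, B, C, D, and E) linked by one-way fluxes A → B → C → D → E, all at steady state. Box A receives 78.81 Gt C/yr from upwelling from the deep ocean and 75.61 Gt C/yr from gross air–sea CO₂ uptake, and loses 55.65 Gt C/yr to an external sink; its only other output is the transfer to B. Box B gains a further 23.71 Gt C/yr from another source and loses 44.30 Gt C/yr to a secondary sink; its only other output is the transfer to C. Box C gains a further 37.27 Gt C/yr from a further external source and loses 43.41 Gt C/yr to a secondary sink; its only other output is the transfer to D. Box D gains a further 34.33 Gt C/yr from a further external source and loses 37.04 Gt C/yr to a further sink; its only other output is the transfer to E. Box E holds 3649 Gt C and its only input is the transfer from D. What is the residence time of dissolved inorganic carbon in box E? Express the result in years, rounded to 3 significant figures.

52.6 yr

Box A: F(A→B) = (78.81 + 75.61) − 55.65 = 98.770 Gt C/yr.
Box B: F(B→C) = (98.770 + 23.71) − 44.30 = 78.180 Gt C/yr.
Box C: F(C→D) = (78.180 + 37.27) − 43.41 = 72.040 Gt C/yr.
Box D: F(D→E) = (72.040 + 34.33) − 37.04 = 69.330 Gt C/yr.
Box E throughput = its input = 69.330 Gt C/yr; τ = 3649 / 69.330 = 52.63 yr.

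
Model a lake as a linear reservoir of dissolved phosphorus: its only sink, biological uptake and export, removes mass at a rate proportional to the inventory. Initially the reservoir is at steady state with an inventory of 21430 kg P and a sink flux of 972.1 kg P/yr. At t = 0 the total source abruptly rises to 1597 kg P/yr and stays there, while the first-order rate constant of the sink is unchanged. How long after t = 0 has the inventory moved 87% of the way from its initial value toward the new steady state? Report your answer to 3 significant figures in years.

45.0 yr

τ = M₀/F₀ = 21430/972.1 = 22.05 yr.
The remaining gap fraction is e^(−t/τ); 87% covered ⇒ e^(−t/τ) = 0.130.
t = −τ ln(0.130) = 22.05 × 2.040 = 44.98 yr.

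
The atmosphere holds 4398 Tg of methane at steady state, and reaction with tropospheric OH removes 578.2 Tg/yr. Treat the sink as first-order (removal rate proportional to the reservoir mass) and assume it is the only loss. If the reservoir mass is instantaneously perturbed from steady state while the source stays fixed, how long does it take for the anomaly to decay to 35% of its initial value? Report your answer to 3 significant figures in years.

7.99 yr

For a linear reservoir the anomaly decays as exp(−t/τ) with τ = M/F = 4398/578.2 = 7.606 yr.
exp(−t/τ) = 0.35 ⇒ t = −τ ln(0.35) = 7.606 × 1.050 = 7.985 yr.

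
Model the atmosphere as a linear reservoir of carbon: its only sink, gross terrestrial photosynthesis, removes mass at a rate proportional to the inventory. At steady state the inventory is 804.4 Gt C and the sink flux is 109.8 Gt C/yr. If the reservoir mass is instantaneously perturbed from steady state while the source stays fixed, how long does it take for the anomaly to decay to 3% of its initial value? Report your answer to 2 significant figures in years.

For a linear reservoir the anomaly decays as exp(−t/τ) with τ = M/F = 804.4/109.8 = 7.326 yr.
exp(−t/τ) = 0.03 ⇒ t = −τ ln(0.03) = 7.326 × 3.507 = 25.69 yr.

26 yr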